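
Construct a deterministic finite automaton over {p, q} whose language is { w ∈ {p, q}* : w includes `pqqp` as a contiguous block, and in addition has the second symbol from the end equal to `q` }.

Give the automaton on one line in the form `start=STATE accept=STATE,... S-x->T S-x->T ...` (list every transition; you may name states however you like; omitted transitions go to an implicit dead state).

start=S0 accept=S4,S7 S0-p->S1 S0-q->S0 S1-p->S1 S1-q->S2 S2-p->S1 S2-q->S3 S3-p->S4 S3-q->S0 S4-p->S5 S4-q->S6 S5-p->S5 S5-q->S6 S6-p->S4 S6-q->S7 S7-p->S4 S7-q->S7

Run two small machines in parallel and take their product. The first has 5 states tracking whether and how much of `pqqp` has been seen; the second has 7 states tracking the last 2 symbols read. A product state is a pair (one from each), accepting exactly when both do. Minimizing collapses redundant product states.
        p   q  
>  S0   S1  S0 
   S1   S1  S2 
   S2   S1  S3 
   S3   S4  S0 
 * S4   S5  S6 
   S5   S5  S6 
   S6   S4  S7 
 * S7   S4  S7 
(> = start, * = accepting)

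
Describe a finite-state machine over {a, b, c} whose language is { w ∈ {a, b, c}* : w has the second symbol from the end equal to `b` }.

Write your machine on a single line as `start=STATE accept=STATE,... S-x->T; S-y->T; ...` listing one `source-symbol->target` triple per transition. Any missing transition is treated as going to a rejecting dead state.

start=q0; accept=q7,q8,q9; q0-a->q1; q0-b->q2; q0-c->q3; q1-a->q4; q1-b->q5; q1-c->q6; q2-a->q7; q2-b->q8; q2-c->q9; q3-a->q10; q3-b->q11; q3-c->q12; q4-a->q4; q4-b->q5; q4-c->q6; q5-a->q7; q5-b->q8; q5-c->q9; q6-a->q10; q6-b->q11; q6-c->q12; q7-a->q4; q7-b->q5; q7-c->q6; q8-a->q7; q8-b->q8; q8-c->q9; q9-a->q10; q9-b->q11; q9-c->q12; q10-a->q4; q10-b->q5; q10-c->q6; q11-a->q7; q11-b->q8; q11-c->q9; q12-a->q10; q12-b->q11; q12-c->q12

A DFA must remember the last 2 symbols (since which symbol is second-to-last isn't known until the input ends). Use one state per possible window of the last ≤2 symbols; accept from those whose window starts with `b`.
          a    b    c  
>  q0     q1   q2   q3 
   q1     q4   q5   q6 
   q2     q7   q8   q9 
   q3    q10  q11  q12 
   q4     q4   q5   q6 
   q5     q7   q8   q9 
   q6    q10  q11  q12 
 * q7     q4   q5   q6 
 * q8     q7   q8   q9 
 * q9    q10  q11  q12 
   q10    q4   q5   q6 
   q11    q7   q8   q9 
   q12   q10  q11  q12 
(> = start, * = accepting)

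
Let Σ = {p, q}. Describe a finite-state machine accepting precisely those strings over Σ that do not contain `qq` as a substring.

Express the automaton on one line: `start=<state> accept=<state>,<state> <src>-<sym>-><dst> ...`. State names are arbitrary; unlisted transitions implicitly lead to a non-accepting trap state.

This is the complement of 'contains `qq`'. Use the same substring-matching states — s0 through s2 holding how much of `qq` has just been matched — but flip the accepting set: everything except the trap s2 accepts.
A 3-state machine:
        p   q  
>* s0   s0  s1 
 * s1   s0  s2 
   s2   s2  s2 
(> = start, * = accepting)

start=s0 accept=s0,s1 s0-p->s0 s0-q->s1 s1-p->s0 s1-q->s2 s2-p->s2 s2-q->s2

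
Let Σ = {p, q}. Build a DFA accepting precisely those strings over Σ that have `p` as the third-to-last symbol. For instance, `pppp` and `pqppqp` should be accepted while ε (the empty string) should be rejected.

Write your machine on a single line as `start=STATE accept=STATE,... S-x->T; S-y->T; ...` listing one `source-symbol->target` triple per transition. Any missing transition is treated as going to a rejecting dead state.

A DFA must remember the last 3 symbols (since which symbol is third-to-last isn't known until the input ends). Use one state per possible window of the last ≤3 symbols; accept from those whose window starts with `p`.
15 states suffice.
          p    q  
>  S0     S1   S2 
   S1     S3   S4 
   S2     S5   S6 
   S3     S7   S8 
   S4     S9  S10 
   S5    S11  S12 
   S6    S13  S14 
 * S7     S7   S8 
 * S8     S9  S10 
 * S9    S11  S12 
 * S10   S13  S14 
   S11    S7   S8 
   S12    S9  S10 
   S13   S11  S12 
   S14   S13  S14 
(> = start, * = accepting)

start=S0; accept=S7,S8,S9,S10; S0-p->S1; S0-q->S2; S1-p->S3; S1-q->S4; S2-p->S5; S2-q->S6; S3-p->S7; S3-q->S8; S4-p->S9; S4-q->S10; S5-p->S11; S5-q->S12; S6-p->S13; S6-q->S14; S7-p->S7; S7-q->S8; S8-p->S9; S8-q->S10; S9-p->S11; S9-q->S12; S10-p->S13; S10-q->S14; S11-p->S7; S11-q->S8; S12-p->S9; S12-q->S10; S13-p->S11; S13-q->S12; S14-p->S13; S14-q->S14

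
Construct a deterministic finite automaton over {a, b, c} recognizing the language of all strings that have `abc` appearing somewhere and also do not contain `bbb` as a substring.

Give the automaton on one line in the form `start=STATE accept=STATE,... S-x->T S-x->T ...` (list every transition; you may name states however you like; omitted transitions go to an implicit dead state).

Run two small machines in parallel and take their product. One (4 states) tracks whether and how much of `abc` has been seen; the other (4 states) tracks partial matches of the forbidden pattern `bbb`. Each combined state is a pair, one component from each; accept when both components accept. After merging equivalent states the machine shrinks.
9 states suffice.
        a   b   c  
>  s0   s1  s2  s0 
   s1   s1  s3  s0 
   s2   s1  s4  s0 
   s3   s1  s4  s5 
   s4   s1  s6  s0 
 * s5   s5  s7  s5 
   s6   s6  s6  s6 
 * s7   s5  s8  s5 
 * s8   s5  s6  s5 
(> = start, * = accepting)

start=s0 accept=s5,s7,s8 s0-a->s1 s0-b->s2 s0-c->s0 s1-a->s1 s1-b->s3 s1-c->s0 s2-a->s1 s2-b->s4 s2-c->s0 s3-a->s1 s3-b->s4 s3-c->s5 s4-a->s1 s4-b->s6 s4-c->s0 s5-a->s5 s5-b->s7 s5-c->s5 s6-a->s6 s6-b->s6 s6-c->s6 s7-a->s5 s7-b->s8 s7-c->s5 s8-a->s5 s8-b->s6 s8-c->s5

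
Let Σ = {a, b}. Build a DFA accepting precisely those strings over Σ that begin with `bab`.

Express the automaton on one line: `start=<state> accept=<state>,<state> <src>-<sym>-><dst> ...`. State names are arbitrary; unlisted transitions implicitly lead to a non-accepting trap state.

Check the first 3 symbols one by one: S0 through S2 record how many have matched `bab` so far; any wrong symbol goes to the dead state S4. After all 3 match we enter the accepting sink S3.
5 states suffice.
        a   b  
>  S0   S4  S1 
   S1   S2  S4 
   S2   S4  S3 
 * S3   S3  S3 
   S4   S4  S4 
(> = start, * = accepting)

start=S0 accept=S3 S0-a->S4 S0-b->S1 S1-a->S2 S1-b->S4 S2-a->S4 S2-b->S3 S3-a->S3 S3-b->S3 S4-a->S4 S4-b->S4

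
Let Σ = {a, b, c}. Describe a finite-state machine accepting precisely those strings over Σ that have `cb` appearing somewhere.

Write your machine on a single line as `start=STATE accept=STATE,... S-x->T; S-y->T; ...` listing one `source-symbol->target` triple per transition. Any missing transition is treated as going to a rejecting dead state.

States s0..s1 record the length of the longest prefix of `cb` that matches the current input suffix. Reaching s2 means `cb` has been seen, and we stay there forever. Accept from s2.
3 states suffice.
        a   b   c  
>  s0   s0  s0  s1 
   s1   s0  s2  s1 
 * s2   s2  s2  s2 
(> = start, * = accepting)

start=s0; accept=s2; s0-a->s0; s0-b->s0; s0-c->s1; s1-a->s0; s1-b->s2; s1-c->s1; s2-a->s2; s2-b->s2; s2-c->s2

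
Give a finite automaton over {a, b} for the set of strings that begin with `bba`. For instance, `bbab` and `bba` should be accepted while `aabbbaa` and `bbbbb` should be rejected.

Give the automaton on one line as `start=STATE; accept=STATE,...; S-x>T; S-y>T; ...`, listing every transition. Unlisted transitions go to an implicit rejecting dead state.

Check the first 3 symbols one by one: q0 through q2 record how many have matched `bba` so far; any wrong symbol goes to the dead state q4. After all 3 match we enter the accepting sink q3.
With 5 states:
        a   b  
>  q0   q4  q1 
   q1   q4  q2 
   q2   q3  q4 
 * q3   q3  q3 
   q4   q4  q4 
(> = start, * = accepting)

start=q0; accept=q3; q0-a>q4; q0-b>q1; q1-a>q4; q1-b>q2; q2-a>q3; q2-b>q4; q3-a>q3; q3-b>q3; q4-a>q4; q4-b>q4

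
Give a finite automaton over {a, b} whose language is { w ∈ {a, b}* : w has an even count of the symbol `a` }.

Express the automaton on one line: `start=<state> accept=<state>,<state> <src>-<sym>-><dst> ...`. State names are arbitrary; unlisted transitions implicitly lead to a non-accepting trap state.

The only thing that matters is how many `a`s have appeared, reduced mod 2. Use one state per residue: S0 for 0, …, S1 for 1. Reading `a` moves to the next residue; anything else stays put. S0 is accepting.
        a   b  
>* S0   S1  S0 
   S1   S0  S1 
(> = start, * = accepting)

start=S0 accept=S0 S0-a->S1 S0-b->S0 S1-a->S0 S1-b->S1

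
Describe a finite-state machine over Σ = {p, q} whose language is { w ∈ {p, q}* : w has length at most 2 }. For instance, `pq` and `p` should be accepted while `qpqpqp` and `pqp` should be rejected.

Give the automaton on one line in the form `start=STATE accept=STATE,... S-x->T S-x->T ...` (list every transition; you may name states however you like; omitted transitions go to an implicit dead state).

start=S0 accept=S0,S1,S2 S0-p->S1 S0-q->S1 S1-p->S2 S1-q->S2 S2-p->S3 S2-q->S3 S3-p->S3 S3-q->S3

Count input length up to 3: every symbol moves from S0 toward S3, which means 'more than 2' and absorbs. Accept from {S0, S1, S2}.
With 4 states:
        p   q  
>* S0   S1  S1 
 * S1   S2  S2 
 * S2   S3  S3 
   S3   S3  S3 
(> = start, * = accepting)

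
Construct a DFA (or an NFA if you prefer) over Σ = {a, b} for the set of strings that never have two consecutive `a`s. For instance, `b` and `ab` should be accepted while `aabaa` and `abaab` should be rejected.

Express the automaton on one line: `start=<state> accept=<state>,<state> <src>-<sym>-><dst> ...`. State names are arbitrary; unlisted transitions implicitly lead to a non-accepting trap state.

start=S0 accept=S0,S1 S0-a->S1 S0-b->S0 S1-a->S2 S1-b->S0 S2-a->S2 S2-b->S2

This is the complement of 'contains `aa`'. Use the same substring-matching states — S0 through S2 holding how much of `aa` has just been matched — but flip the accepting set: everything except the trap S2 accepts.
With 3 states:
        a   b  
>* S0   S1  S0 
 * S1   S2  S0 
   S2   S2  S2 
(> = start, * = accepting)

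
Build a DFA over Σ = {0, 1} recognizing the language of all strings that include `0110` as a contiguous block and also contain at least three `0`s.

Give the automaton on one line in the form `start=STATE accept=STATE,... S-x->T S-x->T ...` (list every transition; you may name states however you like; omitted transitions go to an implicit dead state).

start=s0 accept=s9 s0-0->s1 s0-1->s0 s1-0->s2 s1-1->s3 s2-0->s2 s2-1->s4 s3-0->s2 s3-1->s5 s4-0->s2 s4-1->s6 s5-0->s7 s5-1->s8 s6-0->s9 s6-1->s8 s7-0->s9 s7-1->s7 s8-0->s2 s8-1->s8 s9-0->s9 s9-1->s9

Run two small machines in parallel and take their product. The first has 5 states tracking whether and how much of `0110` has been seen; the second has 5 states tracking the count of `0`s, saturating at 4. A product state is a pair (one from each), accepting exactly when both do. Equivalent product states are then merged.
With 10 states:
        0   1  
>  s0   s1  s0 
   s1   s2  s3 
   s2   s2  s4 
   s3   s2  s5 
   s4   s2  s6 
   s5   s7  s8 
   s6   s9  s8 
   s7   s9  s7 
   s8   s2  s8 
 * s9   s9  s9 
(> = start, * = accepting)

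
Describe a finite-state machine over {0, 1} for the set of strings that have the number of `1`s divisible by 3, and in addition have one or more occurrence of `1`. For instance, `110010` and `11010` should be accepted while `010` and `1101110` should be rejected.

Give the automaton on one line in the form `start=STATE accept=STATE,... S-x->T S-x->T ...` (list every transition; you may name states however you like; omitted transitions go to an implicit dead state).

Build one automaton per condition and run them in lockstep. The first has 3 states tracking the count of `1`s modulo 3; the second has 3 states tracking the count of `1`s, saturating at 2. A product state is a pair (one from each), accepting exactly when both do.
        0   1  
>  q0   q0  q1 
   q1   q1  q2 
   q2   q2  q3 
 * q3   q3  q4 
   q4   q4  q2 
(> = start, * = accepting)

start=q0 accept=q3 q0-0->q0 q0-1->q1 q1-0->q1 q1-1->q2 q2-0->q2 q2-1->q3 q3-0->q3 q3-1->q4 q4-0->q4 q4-1->q2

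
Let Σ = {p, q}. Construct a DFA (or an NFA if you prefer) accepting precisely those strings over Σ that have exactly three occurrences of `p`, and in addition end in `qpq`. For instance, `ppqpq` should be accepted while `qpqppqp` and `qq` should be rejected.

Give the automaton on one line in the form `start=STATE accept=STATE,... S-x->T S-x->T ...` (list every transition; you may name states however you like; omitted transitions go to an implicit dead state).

start=A accept=Q A-p->B A-q->C B-p->D B-q->E C-p->F C-q->C D-p->G D-q->H E-p->I E-q->E F-p->D F-q->J G-p->K G-q->L H-p->M H-q->H I-p->G I-q->N J-p->I J-q->E K-p->K K-q->O L-p->P L-q->L M-p->K M-q->Q N-p->M N-q->H O-p->P O-q->O P-p->K P-q->R Q-p->P Q-q->L R-p->P R-q->O

Run two small machines in parallel and take their product. The first has 5 states tracking the count of `p`s, saturating at 4; the second has 4 states tracking how much of the suffix `qpq` has currently been matched. A product state is a pair (one from each), accepting exactly when both do.
18 states suffice.
       p  q 
>  A   B  C 
   B   D  E 
   C   F  C 
   D   G  H 
   E   I  E 
   F   D  J 
   G   K  L 
   H   M  H 
   I   G  N 
   J   I  E 
   K   K  O 
   L   P  L 
   M   K  Q 
   N   M  H 
   O   P  O 
   P   K  R 
 * Q   P  L 
   R   P  O 
(> = start, * = accepting)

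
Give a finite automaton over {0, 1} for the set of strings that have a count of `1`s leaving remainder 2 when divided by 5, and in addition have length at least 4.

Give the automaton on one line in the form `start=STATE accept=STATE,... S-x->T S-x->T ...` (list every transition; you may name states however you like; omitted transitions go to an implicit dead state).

Build one automaton per condition and run them in lockstep. The first has 5 states tracking the count of `1`s modulo 5; the second has 6 states tracking the input length, saturating at 5. A product state is a pair (one from each), accepting exactly when both do. After merging equivalent states the machine shrinks.
11 states suffice.
          0    1  
>  q0     q1   q2 
   q1     q3   q4 
   q2     q4   q5 
   q3     q3   q6 
   q4     q6   q7 
   q5     q7   q8 
   q6     q6   q9 
   q7     q9   q8 
   q8     q8  q10 
 * q9     q9   q8 
   q10   q10   q3 
(> = start, * = accepting)

start=q0 accept=q9 q0-0->q1 q0-1->q2 q1-0->q3 q1-1->q4 q2-0->q4 q2-1->q5 q3-0->q3 q3-1->q6 q4-0->q6 q4-1->q7 q5-0->q7 q5-1->q8 q6-0->q6 q6-1->q9 q7-0->q9 q7-1->q8 q8-0->q8 q8-1->q10 q9-0->q9 q9-1->q8 q10-0->q10 q10-1->q3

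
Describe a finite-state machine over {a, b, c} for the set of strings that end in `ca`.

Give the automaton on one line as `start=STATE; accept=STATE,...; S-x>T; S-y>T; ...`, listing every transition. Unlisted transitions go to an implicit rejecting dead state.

start=q0; accept=q2; q0-a>q0; q0-b>q0; q0-c>q1; q1-a>q2; q1-b>q0; q1-c>q1; q2-a>q0; q2-b>q0; q2-c>q1

Remember how much of `ca` the current input suffix matches. State q0 means no match yet; q1 means the last symbol is `c`; q2 means the last 2 symbols are `ca`. Only q2 accepts. On a mismatch, fall back to the longest proper suffix that is still a prefix of `ca`.
A 3-state machine:
        a   b   c  
>  q0   q0  q0  q1 
   q1   q2  q0  q1 
 * q2   q0  q0  q1 
(> = start, * = accepting)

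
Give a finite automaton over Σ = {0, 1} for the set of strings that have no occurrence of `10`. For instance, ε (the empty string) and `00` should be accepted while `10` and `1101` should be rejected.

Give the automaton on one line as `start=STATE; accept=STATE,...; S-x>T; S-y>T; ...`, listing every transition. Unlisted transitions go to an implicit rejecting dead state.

Track partial matches of the forbidden pattern `10`. State C is a dead state reached once `10` has occurred; every other state accepts. A means no part of `10` is currently matched.
       0  1 
>* A   A  B 
 * B   C  B 
   C   C  C 
(> = start, * = accepting)

start=A; accept=A,B; A-0>A; A-1>B; B-0>C; B-1>B; C-0>C; C-1>C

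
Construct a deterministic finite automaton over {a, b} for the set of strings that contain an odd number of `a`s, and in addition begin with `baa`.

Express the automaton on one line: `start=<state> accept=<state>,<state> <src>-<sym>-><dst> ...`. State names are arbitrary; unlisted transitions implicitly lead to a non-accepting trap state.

start=q0 accept=q6 q0-a->q1 q0-b->q2 q1-a->q3 q1-b->q1 q2-a->q4 q2-b->q3 q3-a->q1 q3-b->q3 q4-a->q5 q4-b->q1 q5-a->q6 q5-b->q5 q6-a->q5 q6-b->q6

Handle the two conditions separately and then intersect. The first has 2 states tracking the count of `a`s modulo 2; the second has 5 states tracking whether the input so far still matches the prefix `baa`. A product state is a pair (one from each), accepting exactly when both do.
        a   b  
>  q0   q1  q2 
   q1   q3  q1 
   q2   q4  q3 
   q3   q1  q3 
   q4   q5  q1 
   q5   q6  q5 
 * q6   q5  q6 
(> = start, * = accepting)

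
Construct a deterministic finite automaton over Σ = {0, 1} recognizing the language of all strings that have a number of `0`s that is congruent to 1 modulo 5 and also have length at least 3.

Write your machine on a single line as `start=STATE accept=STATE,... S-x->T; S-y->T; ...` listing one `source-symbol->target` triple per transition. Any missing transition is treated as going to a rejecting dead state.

start=q0; accept=q8,q13; q0-0->q1; q0-1->q2; q1-0->q3; q1-1->q4; q2-0->q4; q2-1->q5; q3-0->q6; q3-1->q7; q4-0->q7; q4-1->q8; q5-0->q8; q5-1->q9; q6-0->q10; q6-1->q11; q7-0->q11; q7-1->q12; q8-0->q12; q8-1->q13; q9-0->q13; q9-1->q14; q10-0->q14; q10-1->q10; q11-0->q10; q11-1->q11; q12-0->q11; q12-1->q12; q13-0->q12; q13-1->q13; q14-0->q13; q14-1->q14

Handle the two conditions separately and then intersect. The first has 5 states tracking the count of `0`s modulo 5; the second has 5 states tracking the input length, saturating at 4. A product state is a pair (one from each), accepting exactly when both do.
A 15-state machine:
          0    1  
>  q0     q1   q2 
   q1     q3   q4 
   q2     q4   q5 
   q3     q6   q7 
   q4     q7   q8 
   q5     q8   q9 
   q6    q10  q11 
   q7    q11  q12 
 * q8    q12  q13 
   q9    q13  q14 
   q10   q14  q10 
   q11   q10  q11 
   q12   q11  q12 
 * q13   q12  q13 
   q14   q13  q14 
(> = start, * = accepting)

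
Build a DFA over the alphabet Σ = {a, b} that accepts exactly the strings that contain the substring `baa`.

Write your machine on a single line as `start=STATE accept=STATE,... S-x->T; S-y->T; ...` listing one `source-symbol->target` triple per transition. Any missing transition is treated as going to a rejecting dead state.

start=q0; accept=q3; q0-a->q0; q0-b->q1; q1-a->q2; q1-b->q1; q2-a->q3; q2-b->q1; q3-a->q3; q3-b->q3

Track how much of `baa` has been matched so far: state q0 is no progress, q3 is the absorbing accept state reached once `baa` has occurred. Intermediate states record partial matches; on a mismatch, fall back to the longest reusable overlap.
A 4-state machine:
        a   b  
>  q0   q0  q1 
   q1   q2  q1 
   q2   q3  q1 
 * q3   q3  q3 
(> = start, * = accepting)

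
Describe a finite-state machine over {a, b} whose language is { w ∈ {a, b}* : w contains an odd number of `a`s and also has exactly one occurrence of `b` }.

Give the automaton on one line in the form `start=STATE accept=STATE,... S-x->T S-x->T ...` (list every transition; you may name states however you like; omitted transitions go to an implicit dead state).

start=s0 accept=s3 s0-a->s1 s0-b->s2 s1-a->s0 s1-b->s3 s2-a->s3 s2-b->s4 s3-a->s2 s3-b->s5 s4-a->s5 s4-b->s4 s5-a->s4 s5-b->s5

Run two small machines in parallel and take their product. One (2 states) tracks the count of `a`s modulo 2; the other (3 states) tracks the count of `b`s, saturating at 2. Each combined state is a pair, one component from each; accept when both components accept.
With 6 states:
        a   b  
>  s0   s1  s2 
   s1   s0  s3 
   s2   s3  s4 
 * s3   s2  s5 
   s4   s5  s4 
   s5   s4  s5 
(> = start, * = accepting)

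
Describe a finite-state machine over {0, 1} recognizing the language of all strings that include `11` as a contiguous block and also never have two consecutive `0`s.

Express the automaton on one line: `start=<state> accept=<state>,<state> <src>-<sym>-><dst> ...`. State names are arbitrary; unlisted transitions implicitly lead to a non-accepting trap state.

Build one automaton per condition and run them in lockstep. One (3 states) tracks whether and how much of `11` has been seen; the other (3 states) tracks partial matches of the forbidden pattern `00`. Each combined state is a pair, one component from each; accept when both components accept. Minimizing collapses redundant product states.
With 6 states:
        0   1  
>  q0   q1  q2 
   q1   q3  q2 
   q2   q1  q4 
   q3   q3  q3 
 * q4   q5  q4 
 * q5   q3  q4 
(> = start, * = accepting)

start=q0 accept=q4,q5 q0-0->q1 q0-1->q2 q1-0->q3 q1-1->q2 q2-0->q1 q2-1->q4 q3-0->q3 q3-1->q3 q4-0->q5 q4-1->q4 q5-0->q3 q5-1->q4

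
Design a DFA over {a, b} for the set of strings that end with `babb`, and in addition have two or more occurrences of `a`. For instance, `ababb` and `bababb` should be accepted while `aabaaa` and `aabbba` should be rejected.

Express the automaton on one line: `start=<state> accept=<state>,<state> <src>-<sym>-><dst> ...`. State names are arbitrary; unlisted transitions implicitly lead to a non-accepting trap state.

start=q0 accept=q5 q0-a->q1 q0-b->q0 q1-a->q1 q1-b->q2 q2-a->q3 q2-b->q2 q3-a->q1 q3-b->q4 q4-a->q3 q4-b->q5 q5-a->q3 q5-b->q2

Run two small machines in parallel and take their product. One (5 states) tracks how much of the suffix `babb` has currently been matched; the other (4 states) tracks the count of `a`s, saturating at 3. Each combined state is a pair, one component from each; accept when both components accept. After merging equivalent states the machine shrinks.
A 6-state machine:
        a   b  
>  q0   q1  q0 
   q1   q1  q2 
   q2   q3  q2 
   q3   q1  q4 
   q4   q3  q5 
 * q5   q3  q2 
(> = start, * = accepting)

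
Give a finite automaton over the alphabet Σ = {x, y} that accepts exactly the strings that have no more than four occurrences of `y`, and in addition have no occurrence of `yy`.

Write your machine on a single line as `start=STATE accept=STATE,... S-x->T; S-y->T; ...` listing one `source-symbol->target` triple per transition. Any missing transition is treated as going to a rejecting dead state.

Handle the two conditions separately and then intersect. The first has 6 states tracking the count of `y`s, saturating at 5; the second has 3 states tracking partial matches of the forbidden pattern `yy`. A product state is a pair (one from each), accepting exactly when both do. Minimizing collapses redundant product states.
A 9-state machine:
        x   y  
>* q0   q0  q1 
 * q1   q2  q3 
 * q2   q2  q4 
   q3   q3  q3 
 * q4   q5  q3 
 * q5   q5  q6 
 * q6   q7  q3 
 * q7   q7  q8 
 * q8   q8  q3 
(> = start, * = accepting)

start=q0; accept=q0,q1,q2,q4,q5,q6,q7,q8; q0-x->q0; q0-y->q1; q1-x->q2; q1-y->q3; q2-x->q2; q2-y->q4; q3-x->q3; q3-y->q3; q4-x->q5; q4-y->q3; q5-x->q5; q5-y->q6; q6-x->q7; q6-y->q3; q7-x->q7; q7-y->q8; q8-x->q8; q8-y->q3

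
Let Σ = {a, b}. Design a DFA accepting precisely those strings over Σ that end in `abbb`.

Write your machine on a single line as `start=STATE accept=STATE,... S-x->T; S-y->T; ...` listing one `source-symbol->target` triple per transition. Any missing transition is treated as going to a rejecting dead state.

start=s0; accept=s4; s0-a->s1; s0-b->s0; s1-a->s1; s1-b->s2; s2-a->s1; s2-b->s3; s3-a->s1; s3-b->s4; s4-a->s1; s4-b->s0

Let each state record the length of the longest suffix of the input read so far that is also a prefix of `abbb`. s1 means the last symbol is `a`; s2 means the last 2 symbols are `ab`; s3 means the last 3 symbols are `abb`; s4 means the last 4 symbols are `abbb`. Accept only at s4, where the string currently ends in `abbb`.
        a   b  
>  s0   s1  s0 
   s1   s1  s2 
   s2   s1  s3 
   s3   s1  s4 
 * s4   s1  s0 
(> = start, * = accepting)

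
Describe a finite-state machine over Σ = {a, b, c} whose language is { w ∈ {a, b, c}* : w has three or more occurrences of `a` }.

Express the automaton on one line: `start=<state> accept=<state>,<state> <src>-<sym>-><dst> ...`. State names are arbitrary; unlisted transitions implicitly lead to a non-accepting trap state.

start=s0 accept=s3,s4 s0-a->s1 s0-b->s0 s0-c->s0 s1-a->s2 s1-b->s1 s1-c->s1 s2-a->s3 s2-b->s2 s2-c->s2 s3-a->s4 s3-b->s3 s3-c->s3 s4-a->s4 s4-b->s4 s4-c->s4

Count `a`s, saturating at 4: states s0 through s3 mean 0 through 3 `a`s seen; s4 means more than 3. Each `a` increments (capped at s4); other symbols loop. Accept from {s3, s4}.
        a   b   c  
>  s0   s1  s0  s0 
   s1   s2  s1  s1 
   s2   s3  s2  s2 
 * s3   s4  s3  s3 
 * s4   s4  s4  s4 
(> = start, * = accepting)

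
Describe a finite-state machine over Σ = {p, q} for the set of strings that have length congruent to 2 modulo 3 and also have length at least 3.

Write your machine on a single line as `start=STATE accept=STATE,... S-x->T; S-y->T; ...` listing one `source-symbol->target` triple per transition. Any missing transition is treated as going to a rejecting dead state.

Run two small machines in parallel and take their product. The first has 3 states tracking the input length modulo 3; the second has 5 states tracking the input length, saturating at 4. A product state is a pair (one from each), accepting exactly when both do. After merging equivalent states the machine shrinks.
6 states suffice.
        p   q  
>  s0   s1  s1 
   s1   s2  s2 
   s2   s3  s3 
   s3   s4  s4 
   s4   s5  s5 
 * s5   s3  s3 
(> = start, * = accepting)

start=s0; accept=s5; s0-p->s1; s0-q->s1; s1-p->s2; s1-q->s2; s2-p->s3; s2-q->s3; s3-p->s4; s3-q->s4; s4-p->s5; s4-q->s5; s5-p->s3; s5-q->s3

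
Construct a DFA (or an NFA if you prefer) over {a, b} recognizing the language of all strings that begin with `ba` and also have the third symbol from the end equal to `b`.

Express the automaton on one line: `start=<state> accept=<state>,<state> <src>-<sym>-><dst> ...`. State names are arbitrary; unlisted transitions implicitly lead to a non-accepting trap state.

Handle the two conditions separately and then intersect. One (4 states) tracks whether the input so far still matches the prefix `ba`; the other (15 states) tracks the last 3 symbols read. Each combined state is a pair, one component from each; accept when both components accept. After merging equivalent states the machine shrinks.
          a    b  
>  s0     s1   s2 
   s1     s1   s1 
   s2     s3   s1 
   s3     s4   s5 
 * s4     s6   s7 
 * s5     s3   s8 
   s6     s6   s7 
   s7     s3   s8 
   s8     s9  s10 
 * s9     s4   s5 
 * s10    s9  s10 
(> = start, * = accepting)

start=s0 accept=s4,s5,s9,s10 s0-a->s1 s0-b->s2 s1-a->s1 s1-b->s1 s2-a->s3 s2-b->s1 s3-a->s4 s3-b->s5 s4-a->s6 s4-b->s7 s5-a->s3 s5-b->s8 s6-a->s6 s6-b->s7 s7-a->s3 s7-b->s8 s8-a->s9 s8-b->s10 s9-a->s4 s9-b->s5 s10-a->s9 s10-b->s10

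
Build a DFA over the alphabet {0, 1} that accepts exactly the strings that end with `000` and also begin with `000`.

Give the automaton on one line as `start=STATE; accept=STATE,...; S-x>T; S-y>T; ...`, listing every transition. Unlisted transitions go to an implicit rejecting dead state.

start=A; accept=E; A-0>B; A-1>C; B-0>D; B-1>C; C-0>C; C-1>C; D-0>E; D-1>C; E-0>E; E-1>F; F-0>G; F-1>F; G-0>H; G-1>F; H-0>E; H-1>F

Run two small machines in parallel and take their product. The first has 4 states tracking how much of the suffix `000` has currently been matched; the second has 5 states tracking whether the input so far still matches the prefix `000`. A product state is a pair (one from each), accepting exactly when both do. Equivalent product states are then merged.
8 states suffice.
       0  1 
>  A   B  C 
   B   D  C 
   C   C  C 
   D   E  C 
 * E   E  F 
   F   G  F 
   G   H  F 
   H   E  F 
(> = start, * = accepting)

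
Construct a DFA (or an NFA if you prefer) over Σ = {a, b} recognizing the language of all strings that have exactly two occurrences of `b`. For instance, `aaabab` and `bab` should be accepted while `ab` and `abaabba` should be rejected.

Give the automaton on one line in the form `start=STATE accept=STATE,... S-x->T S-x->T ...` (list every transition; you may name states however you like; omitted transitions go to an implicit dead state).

Count `b`s, saturating at 3: states q0 through q2 mean 0 through 2 `b`s seen; q3 means more than 2. Each `b` increments (capped at q3); other symbols loop. Accept from {q2}.
        a   b  
>  q0   q0  q1 
   q1   q1  q2 
 * q2   q2  q3 
   q3   q3  q3 
(> = start, * = accepting)

start=q0 accept=q2 q0-a->q0 q0-b->q1 q1-a->q1 q1-b->q2 q2-a->q2 q2-b->q3 q3-a->q3 q3-b->q3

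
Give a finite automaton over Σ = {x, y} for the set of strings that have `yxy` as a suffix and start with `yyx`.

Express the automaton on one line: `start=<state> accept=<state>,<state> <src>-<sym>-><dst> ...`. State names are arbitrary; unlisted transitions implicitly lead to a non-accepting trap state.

start=q0 accept=q6 q0-x->q1 q0-y->q2 q1-x->q1 q1-y->q1 q2-x->q1 q2-y->q3 q3-x->q4 q3-y->q1 q4-x->q5 q4-y->q6 q5-x->q5 q5-y->q7 q6-x->q4 q6-y->q7 q7-x->q4 q7-y->q7

Run two small machines in parallel and take their product. The first has 4 states tracking how much of the suffix `yxy` has currently been matched; the second has 5 states tracking whether the input so far still matches the prefix `yyx`. A product state is a pair (one from each), accepting exactly when both do. After merging equivalent states the machine shrinks.
With 8 states:
        x   y  
>  q0   q1  q2 
   q1   q1  q1 
   q2   q1  q3 
   q3   q4  q1 
   q4   q5  q6 
   q5   q5  q7 
 * q6   q4  q7 
   q7   q4  q7 
(> = start, * = accepting)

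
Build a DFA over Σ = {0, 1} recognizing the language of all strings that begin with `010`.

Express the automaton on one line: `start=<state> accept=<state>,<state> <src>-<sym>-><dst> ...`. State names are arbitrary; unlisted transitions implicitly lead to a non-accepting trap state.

start=q0 accept=q3 q0-0->q1 q0-1->q4 q1-0->q4 q1-1->q2 q2-0->q3 q2-1->q4 q3-0->q3 q3-1->q3 q4-0->q4 q4-1->q4

Walk along `010` while the input agrees: from q0 take `0` to q1, and so on. Any deviation drops to the rejecting sink q4. Once q3 is reached the prefix is confirmed and every continuation is accepted.
5 states suffice.
        0   1  
>  q0   q1  q4 
   q1   q4  q2 
   q2   q3  q4 
 * q3   q3  q3 
   q4   q4  q4 
(> = start, * = accepting)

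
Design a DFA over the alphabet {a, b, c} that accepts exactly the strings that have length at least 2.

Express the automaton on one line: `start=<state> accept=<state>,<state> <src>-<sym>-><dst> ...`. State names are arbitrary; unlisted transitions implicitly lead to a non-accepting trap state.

We only need to distinguish lengths 0, 1, …, 2, and '>2'. Chain q0 → q1 → q2 → q3 on every symbol, with q3 looping. Accepting states: {q2, q3}.
A 4-state machine:
        a   b   c  
>  q0   q1  q1  q1 
   q1   q2  q2  q2 
 * q2   q3  q3  q3 
 * q3   q3  q3  q3 
(> = start, * = accepting)

start=q0 accept=q2,q3 q0-a->q1 q0-b->q1 q0-c->q1 q1-a->q2 q1-b->q2 q1-c->q2 q2-a->q3 q2-b->q3 q2-c->q3 q3-a->q3 q3-b->q3 q3-c->q3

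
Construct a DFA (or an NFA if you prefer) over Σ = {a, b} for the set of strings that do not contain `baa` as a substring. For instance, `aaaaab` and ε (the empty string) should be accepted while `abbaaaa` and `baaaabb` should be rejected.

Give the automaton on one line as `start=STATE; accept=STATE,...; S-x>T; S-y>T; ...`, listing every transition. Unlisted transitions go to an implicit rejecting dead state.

Track partial matches of the forbidden pattern `baa`. State q3 is a dead state reached once `baa` has occurred; every other state accepts. q0 means no part of `baa` is currently matched.
A 4-state machine:
        a   b  
>* q0   q0  q1 
 * q1   q2  q1 
 * q2   q3  q1 
   q3   q3  q3 
(> = start, * = accepting)

start=q0; accept=q0,q1,q2; q0-a>q0; q0-b>q1; q1-a>q2; q1-b>q1; q2-a>q3; q2-b>q1; q3-a>q3; q3-b>q3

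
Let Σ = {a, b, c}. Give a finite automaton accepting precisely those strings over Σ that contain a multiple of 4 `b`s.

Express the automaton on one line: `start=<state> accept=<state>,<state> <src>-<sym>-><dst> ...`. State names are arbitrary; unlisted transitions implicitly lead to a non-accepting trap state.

start=s0 accept=s0 s0-a->s0 s0-b->s1 s0-c->s0 s1-a->s1 s1-b->s2 s1-c->s1 s2-a->s2 s2-b->s3 s2-c->s2 s3-a->s3 s3-b->s0 s3-c->s3

The only thing that matters is how many `b`s have appeared, reduced mod 4. Use one state per residue: s0 for 0, …, s3 for 3. Reading `b` moves to the next residue; anything else stays put. s0 is accepting.
        a   b   c  
>* s0   s0  s1  s0 
   s1   s1  s2  s1 
   s2   s2  s3  s2 
   s3   s3  s0  s3 
(> = start, * = accepting)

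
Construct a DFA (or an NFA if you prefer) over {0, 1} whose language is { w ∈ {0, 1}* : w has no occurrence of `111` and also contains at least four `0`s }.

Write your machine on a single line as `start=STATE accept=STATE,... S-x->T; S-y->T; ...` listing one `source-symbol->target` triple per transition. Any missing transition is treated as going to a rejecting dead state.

Build one automaton per condition and run them in lockstep. The first has 4 states tracking partial matches of the forbidden pattern `111`; the second has 6 states tracking the count of `0`s, saturating at 5. A product state is a pair (one from each), accepting exactly when both do. After merging equivalent states the machine shrinks.
With 16 states:
       0  1 
>  A   B  C 
   B   D  E 
   C   B  F 
   D   G  H 
   E   D  I 
   F   B  J 
   G   K  L 
   H   G  M 
   I   D  J 
   J   J  J 
 * K   K  N 
   L   K  O 
   M   G  J 
 * N   K  P 
   O   K  J 
 * P   K  J 
(> = start, * = accepting)

start=A; accept=K,N,P; A-0->B; A-1->C; B-0->D; B-1->E; C-0->B; C-1->F; D-0->G; D-1->H; E-0->D; E-1->I; F-0->B; F-1->J; G-0->K; G-1->L; H-0->G; H-1->M; I-0->D; I-1->J; J-0->J; J-1->J; K-0->K; K-1->N; L-0->K; L-1->O; M-0->G; M-1->J; N-0->K; N-1->P; O-0->K; O-1->J; P-0->K; P-1->J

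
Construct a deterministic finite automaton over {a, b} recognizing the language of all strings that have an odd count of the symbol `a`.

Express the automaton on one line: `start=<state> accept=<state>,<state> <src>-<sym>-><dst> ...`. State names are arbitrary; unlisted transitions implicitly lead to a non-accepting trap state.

The only thing that matters is how many `a`s have appeared, reduced mod 2. Use one state per residue: S0 for 0, …, S1 for 1. Reading `a` moves to the next residue; anything else stays put. S1 is accepting.
2 states suffice.
        a   b  
>  S0   S1  S0 
 * S1   S0  S1 
(> = start, * = accepting)

start=S0 accept=S1 S0-a->S1 S0-b->S0 S1-a->S0 S1-b->S1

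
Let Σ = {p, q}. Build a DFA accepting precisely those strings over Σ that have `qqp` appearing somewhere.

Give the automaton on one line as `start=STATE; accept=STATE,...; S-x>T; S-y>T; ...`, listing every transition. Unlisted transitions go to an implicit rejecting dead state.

States A..C record the length of the longest prefix of `qqp` that matches the current input suffix. Reaching D means `qqp` has been seen, and we stay there forever. Accept from D.
       p  q 
>  A   A  B 
   B   A  C 
   C   D  C 
 * D   D  D 
(> = start, * = accepting)

start=A; accept=D; A-p>A; A-q>B; B-p>A; B-q>C; C-p>D; C-q>C; D-p>D; D-q>D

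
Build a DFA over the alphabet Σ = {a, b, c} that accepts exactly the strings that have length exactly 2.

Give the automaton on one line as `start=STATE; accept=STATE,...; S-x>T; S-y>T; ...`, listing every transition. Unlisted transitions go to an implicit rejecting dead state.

Count input length up to 3: every symbol moves from q0 toward q3, which means 'more than 2' and absorbs. Accept from {q2}.
With 4 states:
        a   b   c  
>  q0   q1  q1  q1 
   q1   q2  q2  q2 
 * q2   q3  q3  q3 
   q3   q3  q3  q3 
(> = start, * = accepting)

start=q0; accept=q2; q0-a>q1; q0-b>q1; q0-c>q1; q1-a>q2; q1-b>q2; q1-c>q2; q2-a>q3; q2-b>q3; q2-c>q3; q3-a>q3; q3-b>q3; q3-c>q3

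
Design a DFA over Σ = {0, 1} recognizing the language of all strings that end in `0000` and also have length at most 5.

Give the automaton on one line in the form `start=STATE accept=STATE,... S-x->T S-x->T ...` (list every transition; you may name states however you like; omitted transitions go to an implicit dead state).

Build one automaton per condition and run them in lockstep. One (5 states) tracks how much of the suffix `0000` has currently been matched; the other (7 states) tracks the input length, saturating at 6. Each combined state is a pair, one component from each; accept when both components accept. After merging equivalent states the machine shrinks.
An 11-state machine:
          0    1  
>  s0     s1   s2 
   s1     s3   s4 
   s2     s5   s4 
   s3     s6   s4 
   s4     s4   s4 
   s5     s7   s4 
   s6     s8   s4 
   s7     s9   s4 
 * s8    s10   s4 
   s9    s10   s4 
 * s10    s4   s4 
(> = start, * = accepting)

start=s0 accept=s8,s10 s0-0->s1 s0-1->s2 s1-0->s3 s1-1->s4 s2-0->s5 s2-1->s4 s3-0->s6 s3-1->s4 s4-0->s4 s4-1->s4 s5-0->s7 s5-1->s4 s6-0->s8 s6-1->s4 s7-0->s9 s7-1->s4 s8-0->s10 s8-1->s4 s9-0->s10 s9-1->s4 s10-0->s4 s10-1->s4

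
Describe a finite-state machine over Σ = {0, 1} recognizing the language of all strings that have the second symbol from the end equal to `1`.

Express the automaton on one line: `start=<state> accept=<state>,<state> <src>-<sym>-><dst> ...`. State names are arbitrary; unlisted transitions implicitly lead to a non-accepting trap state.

A DFA must remember the last 2 symbols (since which symbol is second-to-last isn't known until the input ends). Use one state per possible window of the last ≤2 symbols; accept from those whose window starts with `1`.
With 7 states:
        0   1  
>  s0   s1  s2 
   s1   s3  s4 
   s2   s5  s6 
   s3   s3  s4 
   s4   s5  s6 
 * s5   s3  s4 
 * s6   s5  s6 
(> = start, * = accepting)

start=s0 accept=s5,s6 s0-0->s1 s0-1->s2 s1-0->s3 s1-1->s4 s2-0->s5 s2-1->s6 s3-0->s3 s3-1->s4 s4-0->s5 s4-1->s6 s5-0->s3 s5-1->s4 s6-0->s5 s6-1->s6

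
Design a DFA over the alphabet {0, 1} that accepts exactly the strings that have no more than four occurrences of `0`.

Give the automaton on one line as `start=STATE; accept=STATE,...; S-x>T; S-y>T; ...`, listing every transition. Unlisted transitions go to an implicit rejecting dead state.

start=S0; accept=S0,S1,S2,S3,S4; S0-0>S1; S0-1>S0; S1-0>S2; S1-1>S1; S2-0>S3; S2-1>S2; S3-0>S4; S3-1>S3; S4-0>S5; S4-1>S4; S5-0>S5; S5-1>S5

Count `0`s, saturating at 5: states S0 through S4 mean 0 through 4 `0`s seen; S5 means more than 4. Each `0` increments (capped at S5); other symbols loop. Accept from {S0, S1, S2, S3, S4}.
        0   1  
>* S0   S1  S0 
 * S1   S2  S1 
 * S2   S3  S2 
 * S3   S4  S3 
 * S4   S5  S4 
   S5   S5  S5 
(> = start, * = accepting)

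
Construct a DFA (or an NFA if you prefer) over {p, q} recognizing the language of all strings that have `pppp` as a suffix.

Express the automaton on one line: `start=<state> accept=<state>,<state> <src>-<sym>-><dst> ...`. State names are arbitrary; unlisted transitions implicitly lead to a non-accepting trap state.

Let each state record the length of the longest suffix of the input read so far that is also a prefix of `pppp`. B means the last symbol is `p`; C means the last 2 symbols are `pp`; D means the last 3 symbols are `ppp`; E means the last 4 symbols are `pppp`. Accept only at E, where the string currently ends in `pppp`.
       p  q 
>  A   B  A 
   B   C  A 
   C   D  A 
   D   E  A 
 * E   E  A 
(> = start, * = accepting)

start=A accept=E A-p->B A-q->A B-p->C B-q->A C-p->D C-q->A D-p->E D-q->A E-p->E E-q->A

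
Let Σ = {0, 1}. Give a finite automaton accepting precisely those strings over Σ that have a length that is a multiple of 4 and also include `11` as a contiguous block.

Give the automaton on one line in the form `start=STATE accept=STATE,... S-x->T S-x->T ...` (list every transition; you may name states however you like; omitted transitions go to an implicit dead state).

Run two small machines in parallel and take their product. One (4 states) tracks the input length modulo 4; the other (3 states) tracks whether and how much of `11` has been seen. Each combined state is a pair, one component from each; accept when both components accept.
A 12-state machine:
          0    1  
>  S0     S1   S2 
   S1     S3   S4 
   S2     S3   S5 
   S3     S6   S7 
   S4     S6   S8 
   S5     S8   S8 
   S6     S0   S9 
   S7     S0  S10 
   S8    S10  S10 
   S9     S1  S11 
 * S10   S11  S11 
   S11    S5   S5 
(> = start, * = accepting)

start=S0 accept=S10 S0-0->S1 S0-1->S2 S1-0->S3 S1-1->S4 S2-0->S3 S2-1->S5 S3-0->S6 S3-1->S7 S4-0->S6 S4-1->S8 S5-0->S8 S5-1->S8 S6-0->S0 S6-1->S9 S7-0->S0 S7-1->S10 S8-0->S10 S8-1->S10 S9-0->S1 S9-1->S11 S10-0->S11 S10-1->S11 S11-0->S5 S11-1->S5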